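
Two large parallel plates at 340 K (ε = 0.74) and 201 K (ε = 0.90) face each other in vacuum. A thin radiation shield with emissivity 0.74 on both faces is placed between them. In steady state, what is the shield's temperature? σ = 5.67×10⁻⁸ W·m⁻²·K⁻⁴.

In steady state the net flux on the hot side equals that on the cold side.
σ(T₁⁴−T_s⁴)/D₁ = σ(T_s⁴−T₂⁴)/D₂, with D₁ = 1/ε₁+1/ε_s−1 = 1.703, D₂ = 1/ε_s+1/ε₂−1 = 1.462.
Solve for T_s⁴: T_s⁴ = (D₂·T₁⁴ + D₁·T₂⁴)/(D₁+D₂) = 7.053×10⁹ K⁴.

T_s ≈ 290 K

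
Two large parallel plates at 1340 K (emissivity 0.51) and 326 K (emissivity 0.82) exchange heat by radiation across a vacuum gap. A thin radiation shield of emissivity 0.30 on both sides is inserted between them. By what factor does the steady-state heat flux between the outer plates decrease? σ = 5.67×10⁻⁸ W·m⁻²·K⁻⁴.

Without shield: q₀ = σΔ(T⁴)/(1/ε₁+1/ε₂−1) with denominator 2.180.
With shield the two gaps are in series; the resistances add: (1/ε₁+1/ε_s−1)+(1/ε_s+1/ε₂−1) = 4.294+3.553 = 7.847.
Heat-flux ratio q₀/q = 7.847/2.180.

factor ≈ 3.60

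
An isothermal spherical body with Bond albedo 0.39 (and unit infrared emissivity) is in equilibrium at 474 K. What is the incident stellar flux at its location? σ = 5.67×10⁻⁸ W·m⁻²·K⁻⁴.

S ≈ 18800 W/m²

(1−a)S·πr² = σ·4πr²·T⁴ ⇒ S = 4σT⁴/(1−a).
S = 4·5.67×10⁻⁸·5.048×10¹⁰/0.610.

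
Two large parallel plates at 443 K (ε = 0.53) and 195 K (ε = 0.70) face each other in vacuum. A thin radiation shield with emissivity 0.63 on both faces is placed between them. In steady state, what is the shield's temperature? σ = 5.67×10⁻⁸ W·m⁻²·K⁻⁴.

T_s ≈ 367 K

In steady state the net flux on the hot side equals that on the cold side.
σ(T₁⁴−T_s⁴)/D₁ = σ(T_s⁴−T₂⁴)/D₂, with D₁ = 1/ε₁+1/ε_s−1 = 2.474, D₂ = 1/ε_s+1/ε₂−1 = 2.016.
Solve for T_s⁴: T_s⁴ = (D₂·T₁⁴ + D₁·T₂⁴)/(D₁+D₂) = 1.809×10¹⁰ K⁴.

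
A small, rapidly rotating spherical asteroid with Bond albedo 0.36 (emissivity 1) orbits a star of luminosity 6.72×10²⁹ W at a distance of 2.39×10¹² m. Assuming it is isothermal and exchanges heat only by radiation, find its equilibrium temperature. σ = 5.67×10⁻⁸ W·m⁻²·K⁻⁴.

First find the stellar flux at distance d: S = L/(4πd²) = 6.72×10²⁹/(4π·(2.39×10¹²)²) = 9362 W/m².
For an isothermal sphere, absorbed (1−a)S·πr² = emitted σ·4πr²·T⁴, so T⁴ = (1−a)S/(4σ).
T⁴ = 0.640·9362/(4·5.67×10⁻⁸) = 2.642×10¹⁰ K⁴.

T ≈ 403 K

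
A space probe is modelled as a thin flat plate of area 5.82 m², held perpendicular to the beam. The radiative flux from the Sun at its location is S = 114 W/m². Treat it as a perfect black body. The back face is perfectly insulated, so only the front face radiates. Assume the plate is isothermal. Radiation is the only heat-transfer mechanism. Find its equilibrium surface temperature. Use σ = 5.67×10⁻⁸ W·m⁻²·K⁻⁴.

At equilibrium, absorbed power = emitted power.
Absorbing cross-section = A = 5.820 m²; emitting surface = A = 5.820 m² (ratio 1).
S·A_cross = εσ·A_surf·T⁴  ⇒  T⁴ = S/(1σ).
T⁴ = 1.00·114/(1·5.67×10⁻⁸) = 2.011×10⁹ K⁴.
T = (2.011×10⁹)^(1/4).

T ≈ 212 K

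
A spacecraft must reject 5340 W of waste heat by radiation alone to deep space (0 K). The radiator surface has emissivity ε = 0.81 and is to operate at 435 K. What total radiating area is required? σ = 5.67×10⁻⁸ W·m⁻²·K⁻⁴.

A ≈ 3.25 m²

P = εσA T⁴ ⇒ A = P/(εσT⁴).
T⁴ = 3.581×10¹⁰ K⁴.
A = 5340/(0.81 × 5.67×10⁻⁸ × 3.581×10¹⁰).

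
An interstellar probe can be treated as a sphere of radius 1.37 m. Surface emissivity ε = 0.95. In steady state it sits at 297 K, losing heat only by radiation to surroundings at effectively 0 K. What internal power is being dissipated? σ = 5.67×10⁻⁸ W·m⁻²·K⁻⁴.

Steady state: P = εσA T⁴.
A = 4πr² = 23.59 m²; T⁴ = (297)⁴ = 7.781×10⁹ K⁴.
P = 0.95 × 5.67×10⁻⁸ × 23.59 × 7.781×10⁹.

P ≈ 9890 W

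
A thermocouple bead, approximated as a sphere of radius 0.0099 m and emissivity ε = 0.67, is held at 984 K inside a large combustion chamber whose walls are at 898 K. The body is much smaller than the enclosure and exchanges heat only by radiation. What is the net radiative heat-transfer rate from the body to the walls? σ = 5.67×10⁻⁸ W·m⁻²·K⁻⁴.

For a small grey body in a large enclosure: P_net = εσA(T_body⁴ − T_wall⁴).
A = 4πr² = 0.001232 m²; T_body⁴ − T_wall⁴ = 9.375×10¹¹ − 6.503×10¹¹ = 2.872×10¹¹ K⁴.
|P_net| = 0.67·5.67×10⁻⁸·0.001232·2.872×10¹¹.

P_net ≈ 13.4 W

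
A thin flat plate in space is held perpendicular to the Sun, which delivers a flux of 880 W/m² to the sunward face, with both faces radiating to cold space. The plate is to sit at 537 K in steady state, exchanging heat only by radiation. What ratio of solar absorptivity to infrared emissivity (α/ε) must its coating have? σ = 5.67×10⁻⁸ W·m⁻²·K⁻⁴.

Balance: αS·A = εσ·2A·T⁴ ⇒ α/ε = 2σT⁴/S.
α/ε = 2·5.67×10⁻⁸·(537)⁴/880 = 2·5.67×10⁻⁸·8.316×10¹⁰/880.

α/ε ≈ 10.7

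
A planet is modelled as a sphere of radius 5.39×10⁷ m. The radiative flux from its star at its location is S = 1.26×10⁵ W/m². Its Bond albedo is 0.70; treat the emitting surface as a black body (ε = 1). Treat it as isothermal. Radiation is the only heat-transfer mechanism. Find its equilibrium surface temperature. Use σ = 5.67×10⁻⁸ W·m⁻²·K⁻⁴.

T ≈ 639 K

At equilibrium, absorbed power = emitted power.
Absorbing cross-section = πr² = 9.127×10¹⁵ m²; emitting surface = 4πr² = 3.651×10¹⁶ m² (ratio 4).
(1−a)S·A_cross = εσ·A_surf·T⁴  ⇒  T⁴ = (1−a)S/(4σ).
T⁴ = 0.300·1.26×10⁵/(4·5.67×10⁻⁸) = 1.667×10¹¹ K⁴.
T = (1.667×10¹¹)^(1/4).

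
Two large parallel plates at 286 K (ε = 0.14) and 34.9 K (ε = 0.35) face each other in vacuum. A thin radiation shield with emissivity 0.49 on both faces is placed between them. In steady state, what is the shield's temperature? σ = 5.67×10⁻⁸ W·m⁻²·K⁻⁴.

T_s ≈ 216 K

In steady state the net flux on the hot side equals that on the cold side.
σ(T₁⁴−T_s⁴)/D₁ = σ(T_s⁴−T₂⁴)/D₂, with D₁ = 1/ε₁+1/ε_s−1 = 8.184, D₂ = 1/ε_s+1/ε₂−1 = 3.898.
Solve for T_s⁴: T_s⁴ = (D₂·T₁⁴ + D₁·T₂⁴)/(D₁+D₂) = 2.160×10⁹ K⁴.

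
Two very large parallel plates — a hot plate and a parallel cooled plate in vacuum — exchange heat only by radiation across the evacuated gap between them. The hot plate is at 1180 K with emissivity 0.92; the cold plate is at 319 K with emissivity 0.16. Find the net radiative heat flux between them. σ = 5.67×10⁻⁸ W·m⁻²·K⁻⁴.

q ≈ 17300 W/m²

For two infinite grey parallel plates, q = σ(T₁⁴ − T₂⁴)/(1/ε₁ + 1/ε₂ − 1).
T₁⁴ − T₂⁴ = 1.939×10¹² − 1.036×10¹⁰ = 1.928×10¹² K⁴.
1/ε₁ + 1/ε₂ − 1 = 1.087 + 6.250 − 1 = 6.337.
q = 5.67×10⁻⁸ × 1.928×10¹² / 6.337.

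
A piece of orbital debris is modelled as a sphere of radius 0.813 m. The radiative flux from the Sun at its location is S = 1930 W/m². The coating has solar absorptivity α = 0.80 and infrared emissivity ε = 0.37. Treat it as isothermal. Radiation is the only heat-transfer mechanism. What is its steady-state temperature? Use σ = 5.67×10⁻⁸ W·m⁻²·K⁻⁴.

At equilibrium, absorbed power = emitted power.
Absorbing cross-section = πr² = 2.076 m²; emitting surface = 4πr² = 8.306 m² (ratio 4).
αS·A_cross = εσ·A_surf·T⁴  ⇒  T⁴ = αS/(ε·4σ).
T⁴ = 0.800·1930/(0.37·4·5.67×10⁻⁸) = 1.840×10¹⁰ K⁴.
T = (1.840×10¹⁰)^(1/4).

T ≈ 368 K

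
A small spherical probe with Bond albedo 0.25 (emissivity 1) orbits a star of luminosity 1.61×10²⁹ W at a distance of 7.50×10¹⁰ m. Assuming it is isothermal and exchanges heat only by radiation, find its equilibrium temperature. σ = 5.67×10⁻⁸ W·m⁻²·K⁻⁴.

First find the stellar flux at distance d: S = L/(4πd²) = 1.61×10²⁹/(4π·(7.50×10¹⁰)²) = 2.278×10⁶ W/m².
For an isothermal sphere, absorbed (1−a)S·πr² = emitted σ·4πr²·T⁴, so T⁴ = (1−a)S/(4σ).
T⁴ = 0.750·2.278×10⁶/(4·5.67×10⁻⁸) = 7.532×10¹² K⁴.

T ≈ 1660 K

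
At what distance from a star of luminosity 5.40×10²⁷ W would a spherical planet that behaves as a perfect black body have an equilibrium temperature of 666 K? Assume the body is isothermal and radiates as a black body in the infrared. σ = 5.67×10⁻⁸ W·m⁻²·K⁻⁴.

For an isothermal black-emitting sphere, (1−a)S·πr² = σ·4πr²·T⁴ ⇒ S = 4σT⁴/(1−a).
S = 4·5.67×10⁻⁸·(666)⁴/1.00 = 44620 W/m².
Flux falls as S = L/(4πd²), so d = √(L/(4πS)) = √(5.40×10²⁷/(4π·44620)).

d ≈ 9.81×10¹⁰ m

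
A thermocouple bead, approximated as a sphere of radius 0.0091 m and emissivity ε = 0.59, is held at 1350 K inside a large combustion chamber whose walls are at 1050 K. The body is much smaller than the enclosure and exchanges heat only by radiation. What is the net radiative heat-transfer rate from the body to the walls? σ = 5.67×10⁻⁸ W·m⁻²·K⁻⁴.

For a small grey body in a large enclosure: P_net = εσA(T_body⁴ − T_wall⁴).
A = 4πr² = 0.001041 m²; T_body⁴ − T_wall⁴ = 3.322×10¹² − 1.216×10¹² = 2.106×10¹² K⁴.
|P_net| = 0.59·5.67×10⁻⁸·0.001041·2.106×10¹².

P_net ≈ 73.3 W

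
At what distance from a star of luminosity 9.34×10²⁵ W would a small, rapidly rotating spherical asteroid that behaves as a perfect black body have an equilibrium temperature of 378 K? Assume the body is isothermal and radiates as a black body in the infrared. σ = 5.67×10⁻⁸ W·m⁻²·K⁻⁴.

For an isothermal black-emitting sphere, (1−a)S·πr² = σ·4πr²·T⁴ ⇒ S = 4σT⁴/(1−a).
S = 4·5.67×10⁻⁸·(378)⁴/1.00 = 4630 W/m².
Flux falls as S = L/(4πd²), so d = √(L/(4πS)) = √(9.34×10²⁵/(4π·4630)).

d ≈ 4.01×10¹⁰ m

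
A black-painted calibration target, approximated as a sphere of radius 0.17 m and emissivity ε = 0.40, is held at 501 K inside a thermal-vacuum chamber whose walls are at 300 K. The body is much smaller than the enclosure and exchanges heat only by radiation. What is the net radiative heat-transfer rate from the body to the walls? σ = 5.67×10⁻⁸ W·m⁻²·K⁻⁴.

For a small grey body in a large enclosure: P_net = εσA(T_body⁴ − T_wall⁴).
A = 4πr² = 0.3632 m²; T_body⁴ − T_wall⁴ = 6.300×10¹⁰ − 8.100×10⁹ = 5.490×10¹⁰ K⁴.
|P_net| = 0.40·5.67×10⁻⁸·0.3632·5.490×10¹⁰.

P_net ≈ 452 W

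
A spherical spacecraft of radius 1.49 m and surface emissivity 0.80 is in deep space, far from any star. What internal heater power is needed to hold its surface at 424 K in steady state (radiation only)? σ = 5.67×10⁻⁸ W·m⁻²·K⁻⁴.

P = εσ·4πr²·T⁴.
4πr² = 27.90 m²; T⁴ = 3.232×10¹⁰ K⁴.
P = 0.80·5.67×10⁻⁸·27.90·3.232×10¹⁰.

P ≈ 40900 W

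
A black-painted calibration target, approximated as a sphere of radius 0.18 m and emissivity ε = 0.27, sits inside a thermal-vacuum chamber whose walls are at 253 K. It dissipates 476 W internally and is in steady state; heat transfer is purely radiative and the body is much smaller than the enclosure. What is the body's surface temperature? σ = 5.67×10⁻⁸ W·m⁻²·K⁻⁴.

For a small grey body in a large enclosure, net radiated power = εσA(T⁴ − T_w⁴).
Steady state: P = εσA(T⁴ − T_w⁴) with A = 4πr² = 0.4072 m².
T⁴ = P/(εσA) + T_w⁴ = 476/(0.27·5.67×10⁻⁸·0.4072) + (253)⁴
    = 7.637×10¹⁰ + 4.097×10⁹ = 8.046×10¹⁰ K⁴.

T ≈ 533 K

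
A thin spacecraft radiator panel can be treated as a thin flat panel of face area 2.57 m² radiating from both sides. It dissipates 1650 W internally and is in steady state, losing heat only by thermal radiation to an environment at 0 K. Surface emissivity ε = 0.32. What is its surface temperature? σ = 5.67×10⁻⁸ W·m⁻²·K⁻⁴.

T ≈ 365 K

Steady state: internal power = radiated power, P = εσA T⁴.
Radiating area A = 2·2.57 = 5.140 m².
T⁴ = P/(εσA) = 1650/(0.32·5.67×10⁻⁸·5.140) = 1.769×10¹⁰ K⁴.
T = (1.769×10¹⁰)^(1/4).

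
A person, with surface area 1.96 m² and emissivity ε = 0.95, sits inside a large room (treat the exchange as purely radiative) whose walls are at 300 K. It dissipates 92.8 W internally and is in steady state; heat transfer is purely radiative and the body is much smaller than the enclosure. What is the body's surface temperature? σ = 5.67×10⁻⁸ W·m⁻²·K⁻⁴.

T ≈ 308 K

For a small grey body in a large enclosure, net radiated power = εσA(T⁴ − T_w⁴).
Steady state: P = εσA(T⁴ − T_w⁴) with A = 1.96 m².
T⁴ = P/(εσA) + T_w⁴ = 92.8/(0.95·5.67×10⁻⁸·1.960) + (300)⁴
    = 8.790×10⁸ + 8.100×10⁹ = 8.979×10⁹ K⁴.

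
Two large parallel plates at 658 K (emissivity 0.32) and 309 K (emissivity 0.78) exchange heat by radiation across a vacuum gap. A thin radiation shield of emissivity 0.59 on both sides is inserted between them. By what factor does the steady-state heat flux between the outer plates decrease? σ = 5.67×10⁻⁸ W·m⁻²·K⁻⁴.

factor ≈ 1.70

Without shield: q₀ = σΔ(T⁴)/(1/ε₁+1/ε₂−1) with denominator 3.407.
With shield the two gaps are in series; the resistances add: (1/ε₁+1/ε_s−1)+(1/ε_s+1/ε₂−1) = 3.820+1.977 = 5.797.
Heat-flux ratio q₀/q = 5.797/3.407.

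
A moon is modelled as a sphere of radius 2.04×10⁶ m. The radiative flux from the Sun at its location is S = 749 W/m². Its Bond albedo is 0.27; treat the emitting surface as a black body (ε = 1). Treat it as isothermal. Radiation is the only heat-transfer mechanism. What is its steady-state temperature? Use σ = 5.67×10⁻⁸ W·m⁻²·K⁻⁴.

At equilibrium, absorbed power = emitted power.
Absorbing cross-section = πr² = 1.307×10¹³ m²; emitting surface = 4πr² = 5.230×10¹³ m² (ratio 4).
(1−a)S·A_cross = εσ·A_surf·T⁴  ⇒  T⁴ = (1−a)S/(4σ).
T⁴ = 0.730·749/(4·5.67×10⁻⁸) = 2.411×10⁹ K⁴.
T = (2.411×10⁹)^(1/4).

T ≈ 222 K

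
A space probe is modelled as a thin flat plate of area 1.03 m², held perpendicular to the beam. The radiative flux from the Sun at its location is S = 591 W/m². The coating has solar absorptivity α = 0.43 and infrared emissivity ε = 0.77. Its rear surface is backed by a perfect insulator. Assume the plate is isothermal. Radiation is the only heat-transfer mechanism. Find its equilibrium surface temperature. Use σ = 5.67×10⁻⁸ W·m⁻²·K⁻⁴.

T ≈ 276 K

At equilibrium, absorbed power = emitted power.
Absorbing cross-section = A = 1.030 m²; emitting surface = A = 1.030 m² (ratio 1).
αS·A_cross = εσ·A_surf·T⁴  ⇒  T⁴ = αS/(ε·1σ).
T⁴ = 0.430·591/(0.77·1·5.67×10⁻⁸) = 5.821×10⁹ K⁴.
T = (5.821×10⁹)^(1/4).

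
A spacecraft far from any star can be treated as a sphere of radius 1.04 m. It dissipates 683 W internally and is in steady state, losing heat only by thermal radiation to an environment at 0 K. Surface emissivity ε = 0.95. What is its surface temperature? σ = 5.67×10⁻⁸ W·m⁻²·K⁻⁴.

T ≈ 175 K

Steady state: internal power = radiated power, P = εσA T⁴.
Radiating area A = 4πr² = 13.59 m².
T⁴ = P/(εσA) = 683/(0.95·5.67×10⁻⁸·13.59) = 9.329×10⁸ K⁴.
T = (9.329×10⁸)^(1/4).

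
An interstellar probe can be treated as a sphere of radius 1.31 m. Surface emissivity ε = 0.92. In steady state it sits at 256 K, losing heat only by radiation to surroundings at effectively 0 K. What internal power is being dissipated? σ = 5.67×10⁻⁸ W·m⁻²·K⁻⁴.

P ≈ 4830 W

Steady state: P = εσA T⁴.
A = 4πr² = 21.57 m²; T⁴ = (256)⁴ = 4.295×10⁹ K⁴.
P = 0.92 × 5.67×10⁻⁸ × 21.57 × 4.295×10⁹.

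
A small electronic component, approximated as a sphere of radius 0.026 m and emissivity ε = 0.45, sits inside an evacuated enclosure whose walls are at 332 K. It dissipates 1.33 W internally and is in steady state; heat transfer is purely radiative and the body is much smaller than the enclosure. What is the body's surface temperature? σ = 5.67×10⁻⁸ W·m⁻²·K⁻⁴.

T ≈ 368 K

For a small grey body in a large enclosure, net radiated power = εσA(T⁴ − T_w⁴).
Steady state: P = εσA(T⁴ − T_w⁴) with A = 4πr² = 0.008495 m².
T⁴ = P/(εσA) + T_w⁴ = 1.33/(0.45·5.67×10⁻⁸·0.008495) + (332)⁴
    = 6.136×10⁹ + 1.215×10¹⁰ = 1.829×10¹⁰ K⁴.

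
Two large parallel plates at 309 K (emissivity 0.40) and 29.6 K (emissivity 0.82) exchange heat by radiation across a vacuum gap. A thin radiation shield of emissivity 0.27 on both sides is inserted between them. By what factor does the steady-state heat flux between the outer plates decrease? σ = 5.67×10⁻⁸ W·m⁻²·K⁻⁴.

Without shield: q₀ = σΔ(T⁴)/(1/ε₁+1/ε₂−1) with denominator 2.720.
With shield the two gaps are in series; the resistances add: (1/ε₁+1/ε_s−1)+(1/ε_s+1/ε₂−1) = 5.204+3.923 = 9.127.
Heat-flux ratio q₀/q = 9.127/2.720.

factor ≈ 3.36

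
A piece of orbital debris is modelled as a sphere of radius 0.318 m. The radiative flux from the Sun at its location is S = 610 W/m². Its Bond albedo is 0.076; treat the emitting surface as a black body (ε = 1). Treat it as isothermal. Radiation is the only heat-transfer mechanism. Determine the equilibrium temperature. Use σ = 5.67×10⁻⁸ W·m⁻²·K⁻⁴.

At equilibrium, absorbed power = emitted power.
Absorbing cross-section = πr² = 0.3177 m²; emitting surface = 4πr² = 1.271 m² (ratio 4).
(1−a)S·A_cross = εσ·A_surf·T⁴  ⇒  T⁴ = (1−a)S/(4σ).
T⁴ = 0.924·610/(4·5.67×10⁻⁸) = 2.485×10⁹ K⁴.
T = (2.485×10⁹)^(1/4).

T ≈ 223 K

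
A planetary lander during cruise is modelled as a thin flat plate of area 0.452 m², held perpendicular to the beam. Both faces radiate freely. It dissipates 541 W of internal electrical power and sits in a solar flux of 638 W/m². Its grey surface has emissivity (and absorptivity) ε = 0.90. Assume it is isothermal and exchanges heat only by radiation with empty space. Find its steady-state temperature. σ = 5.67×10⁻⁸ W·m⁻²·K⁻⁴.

T ≈ 363 K

At steady state, absorbed solar power + internal power = radiated power.
Absorbed: α·S·A_cross = 0.90·638·0.4520 = 259.5 W (cross-section A).
Total input = 259.5 + 541 = 800.5 W.
Radiated: εσ·A_surf·T⁴ with A_surf = 2A = 0.9040 m².
T⁴ = 800.5/(0.90·5.67×10⁻⁸·0.9040) = 1.735×10¹⁰ K⁴.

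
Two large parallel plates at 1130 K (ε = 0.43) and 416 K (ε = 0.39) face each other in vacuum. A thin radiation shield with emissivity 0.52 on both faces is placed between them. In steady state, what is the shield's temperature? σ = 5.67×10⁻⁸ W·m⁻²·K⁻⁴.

T_s ≈ 963 K

In steady state the net flux on the hot side equals that on the cold side.
σ(T₁⁴−T_s⁴)/D₁ = σ(T_s⁴−T₂⁴)/D₂, with D₁ = 1/ε₁+1/ε_s−1 = 3.249, D₂ = 1/ε_s+1/ε₂−1 = 3.487.
Solve for T_s⁴: T_s⁴ = (D₂·T₁⁴ + D₁·T₂⁴)/(D₁+D₂) = 8.585×10¹¹ K⁴.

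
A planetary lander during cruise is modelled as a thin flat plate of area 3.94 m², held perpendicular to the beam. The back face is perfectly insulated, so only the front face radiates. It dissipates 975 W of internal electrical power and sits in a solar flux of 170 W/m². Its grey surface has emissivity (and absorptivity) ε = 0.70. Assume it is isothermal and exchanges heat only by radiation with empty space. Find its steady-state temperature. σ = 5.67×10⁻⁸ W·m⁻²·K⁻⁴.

T ≈ 310 K

At steady state, absorbed solar power + internal power = radiated power.
Absorbed: α·S·A_cross = 0.70·170·3.940 = 468.9 W (cross-section A).
Total input = 468.9 + 975 = 1444 W.
Radiated: εσ·A_surf·T⁴ with A_surf = A = 3.940 m².
T⁴ = 1444/(0.70·5.67×10⁻⁸·3.940) = 9.233×10⁹ K⁴.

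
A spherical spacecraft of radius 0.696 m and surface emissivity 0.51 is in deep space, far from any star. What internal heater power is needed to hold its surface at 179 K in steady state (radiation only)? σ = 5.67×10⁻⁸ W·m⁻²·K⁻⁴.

P ≈ 181 W

P = εσ·4πr²·T⁴.
4πr² = 6.087 m²; T⁴ = 1.027×10⁹ K⁴.
P = 0.51·5.67×10⁻⁸·6.087·1.027×10⁹.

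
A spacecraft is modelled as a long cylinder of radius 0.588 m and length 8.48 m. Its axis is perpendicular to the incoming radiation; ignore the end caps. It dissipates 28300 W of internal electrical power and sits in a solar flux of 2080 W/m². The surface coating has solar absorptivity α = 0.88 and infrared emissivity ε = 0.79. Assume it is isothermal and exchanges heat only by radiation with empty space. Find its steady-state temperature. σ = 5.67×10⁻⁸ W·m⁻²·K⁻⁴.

At steady state, absorbed solar power + internal power = radiated power.
Absorbed: α·S·A_cross = 0.88·2080·9.972 = 18250 W (cross-section 2rL).
Total input = 18250 + 28300 = 46550 W.
Radiated: εσ·A_surf·T⁴ with A_surf = 2πrL = 31.33 m².
T⁴ = 46550/(0.79·5.67×10⁻⁸·31.33) = 3.317×10¹⁰ K⁴.

T ≈ 427 K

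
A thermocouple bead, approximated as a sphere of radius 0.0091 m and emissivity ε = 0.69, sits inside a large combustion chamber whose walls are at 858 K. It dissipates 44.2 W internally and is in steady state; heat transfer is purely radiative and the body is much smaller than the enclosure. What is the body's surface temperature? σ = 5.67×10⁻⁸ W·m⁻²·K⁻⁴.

T ≈ 1130 K

For a small grey body in a large enclosure, net radiated power = εσA(T⁴ − T_w⁴).
Steady state: P = εσA(T⁴ − T_w⁴) with A = 4πr² = 0.001041 m².
T⁴ = P/(εσA) + T_w⁴ = 44.2/(0.69·5.67×10⁻⁸·0.001041) + (858)⁴
    = 1.086×10¹² + 5.419×10¹¹ = 1.628×10¹² K⁴.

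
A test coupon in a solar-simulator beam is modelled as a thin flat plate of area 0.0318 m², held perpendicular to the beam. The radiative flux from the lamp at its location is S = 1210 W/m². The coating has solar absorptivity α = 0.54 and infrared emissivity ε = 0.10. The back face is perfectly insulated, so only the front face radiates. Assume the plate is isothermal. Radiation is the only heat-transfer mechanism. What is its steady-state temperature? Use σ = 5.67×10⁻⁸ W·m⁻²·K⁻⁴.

At equilibrium, absorbed power = emitted power.
Absorbing cross-section = A = 0.03180 m²; emitting surface = A = 0.03180 m² (ratio 1).
αS·A_cross = εσ·A_surf·T⁴  ⇒  T⁴ = αS/(ε·1σ).
T⁴ = 0.540·1210/(0.10·1·5.67×10⁻⁸) = 1.152×10¹¹ K⁴.
T = (1.152×10¹¹)^(1/4).

T ≈ 583 K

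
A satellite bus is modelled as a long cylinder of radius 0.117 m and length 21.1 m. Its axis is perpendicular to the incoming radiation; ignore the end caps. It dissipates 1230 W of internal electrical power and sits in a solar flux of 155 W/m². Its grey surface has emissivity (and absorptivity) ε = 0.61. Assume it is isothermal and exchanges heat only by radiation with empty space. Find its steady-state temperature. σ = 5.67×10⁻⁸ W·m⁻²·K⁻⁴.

T ≈ 237 K

At steady state, absorbed solar power + internal power = radiated power.
Absorbed: α·S·A_cross = 0.61·155·4.937 = 466.8 W (cross-section 2rL).
Total input = 466.8 + 1230 = 1697 W.
Radiated: εσ·A_surf·T⁴ with A_surf = 2πrL = 15.51 m².
T⁴ = 1697/(0.61·5.67×10⁻⁸·15.51) = 3.163×10⁹ K⁴.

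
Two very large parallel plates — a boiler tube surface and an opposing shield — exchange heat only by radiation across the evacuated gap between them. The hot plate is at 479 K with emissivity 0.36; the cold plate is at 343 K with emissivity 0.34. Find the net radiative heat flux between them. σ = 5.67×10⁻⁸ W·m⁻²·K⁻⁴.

For two infinite grey parallel plates, q = σ(T₁⁴ − T₂⁴)/(1/ε₁ + 1/ε₂ − 1).
T₁⁴ − T₂⁴ = 5.264×10¹⁰ − 1.384×10¹⁰ = 3.880×10¹⁰ K⁴.
1/ε₁ + 1/ε₂ − 1 = 2.778 + 2.941 − 1 = 4.719.
q = 5.67×10⁻⁸ × 3.880×10¹⁰ / 4.719.

q ≈ 466 W/m²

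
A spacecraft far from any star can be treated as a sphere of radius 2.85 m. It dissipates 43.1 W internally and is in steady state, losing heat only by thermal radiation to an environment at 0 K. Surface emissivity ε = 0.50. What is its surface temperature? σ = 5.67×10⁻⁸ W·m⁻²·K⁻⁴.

T ≈ 62.1 K

Steady state: internal power = radiated power, P = εσA T⁴.
Radiating area A = 4πr² = 102.1 m².
T⁴ = P/(εσA) = 43.1/(0.50·5.67×10⁻⁸·102.1) = 1.489×10⁷ K⁴.
T = (1.489×10⁷)^(1/4).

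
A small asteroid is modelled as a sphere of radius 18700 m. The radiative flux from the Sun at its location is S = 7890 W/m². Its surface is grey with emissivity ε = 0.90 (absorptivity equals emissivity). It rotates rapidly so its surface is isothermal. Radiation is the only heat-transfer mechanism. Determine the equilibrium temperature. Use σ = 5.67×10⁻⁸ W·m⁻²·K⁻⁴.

T ≈ 432 K

At equilibrium, absorbed power = emitted power.
Absorbing cross-section = πr² = 1.099×10⁹ m²; emitting surface = 4πr² = 4.394×10⁹ m² (ratio 4).
εS·A_cross = εσ·A_surf·T⁴  ⇒  T⁴ = S/(4σ)   (ε cancels).
T⁴ = 7890/(4·5.67×10⁻⁸) = 3.479×10¹⁰ K⁴.
T = (3.479×10¹⁰)^(1/4).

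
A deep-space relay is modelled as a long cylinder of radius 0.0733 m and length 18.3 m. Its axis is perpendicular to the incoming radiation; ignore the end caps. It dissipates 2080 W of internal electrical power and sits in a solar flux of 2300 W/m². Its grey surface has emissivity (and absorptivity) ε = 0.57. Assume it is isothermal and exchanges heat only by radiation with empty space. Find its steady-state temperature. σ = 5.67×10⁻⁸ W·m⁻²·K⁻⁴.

T ≈ 379 K

At steady state, absorbed solar power + internal power = radiated power.
Absorbed: α·S·A_cross = 0.57·2300·2.683 = 3517 W (cross-section 2rL).
Total input = 3517 + 2080 = 5597 W.
Radiated: εσ·A_surf·T⁴ with A_surf = 2πrL = 8.428 m².
T⁴ = 5597/(0.57·5.67×10⁻⁸·8.428) = 2.055×10¹⁰ K⁴.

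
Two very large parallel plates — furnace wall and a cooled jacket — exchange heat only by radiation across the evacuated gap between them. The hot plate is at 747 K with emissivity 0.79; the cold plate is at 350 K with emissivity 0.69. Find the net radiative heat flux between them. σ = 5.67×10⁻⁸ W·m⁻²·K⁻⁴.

For two infinite grey parallel plates, q = σ(T₁⁴ − T₂⁴)/(1/ε₁ + 1/ε₂ − 1).
T₁⁴ − T₂⁴ = 3.114×10¹¹ − 1.501×10¹⁰ = 2.964×10¹¹ K⁴.
1/ε₁ + 1/ε₂ − 1 = 1.266 + 1.449 − 1 = 1.715.
q = 5.67×10⁻⁸ × 2.964×10¹¹ / 1.715.

q ≈ 9800 W/m²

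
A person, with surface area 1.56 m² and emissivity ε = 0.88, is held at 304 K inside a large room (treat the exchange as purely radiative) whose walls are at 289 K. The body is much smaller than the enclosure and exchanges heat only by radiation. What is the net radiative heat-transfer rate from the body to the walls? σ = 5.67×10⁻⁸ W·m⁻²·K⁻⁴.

For a small grey body in a large enclosure: P_net = εσA(T_body⁴ − T_wall⁴).
A = 1.56 m²; T_body⁴ − T_wall⁴ = 8.541×10⁹ − 6.976×10⁹ = 1.565×10⁹ K⁴.
|P_net| = 0.88·5.67×10⁻⁸·1.560·1.565×10⁹.

P_net ≈ 122 W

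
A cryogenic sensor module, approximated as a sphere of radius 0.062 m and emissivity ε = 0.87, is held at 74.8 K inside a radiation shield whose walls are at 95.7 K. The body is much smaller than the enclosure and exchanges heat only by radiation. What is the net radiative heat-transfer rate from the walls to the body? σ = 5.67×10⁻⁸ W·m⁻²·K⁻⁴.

For a small grey body in a large enclosure: P_net = εσA(T_body⁴ − T_wall⁴).
A = 4πr² = 0.04831 m²; T_body⁴ − T_wall⁴ = 3.130×10⁷ − 8.388×10⁷ = -5.257×10⁷ K⁴.
|P_net| = 0.87·5.67×10⁻⁸·0.04831·5.257×10⁷.

P_net ≈ 0.125 W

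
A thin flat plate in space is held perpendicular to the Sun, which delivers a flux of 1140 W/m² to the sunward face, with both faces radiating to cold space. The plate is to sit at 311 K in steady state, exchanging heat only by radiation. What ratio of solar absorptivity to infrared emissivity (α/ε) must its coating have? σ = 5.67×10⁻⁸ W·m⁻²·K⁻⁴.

α/ε ≈ 0.931

Balance: αS·A = εσ·2A·T⁴ ⇒ α/ε = 2σT⁴/S.
α/ε = 2·5.67×10⁻⁸·(311)⁴/1140 = 2·5.67×10⁻⁸·9.355×10⁹/1140.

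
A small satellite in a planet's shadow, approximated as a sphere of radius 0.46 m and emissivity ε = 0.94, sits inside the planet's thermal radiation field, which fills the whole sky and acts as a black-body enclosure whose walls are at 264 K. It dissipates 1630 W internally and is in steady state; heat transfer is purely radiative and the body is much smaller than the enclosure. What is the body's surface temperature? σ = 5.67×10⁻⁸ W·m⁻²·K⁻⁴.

T ≈ 358 K

For a small grey body in a large enclosure, net radiated power = εσA(T⁴ − T_w⁴).
Steady state: P = εσA(T⁴ − T_w⁴) with A = 4πr² = 2.659 m².
T⁴ = P/(εσA) + T_w⁴ = 1630/(0.94·5.67×10⁻⁸·2.659) + (264)⁴
    = 1.150×10¹⁰ + 4.858×10⁹ = 1.636×10¹⁰ K⁴.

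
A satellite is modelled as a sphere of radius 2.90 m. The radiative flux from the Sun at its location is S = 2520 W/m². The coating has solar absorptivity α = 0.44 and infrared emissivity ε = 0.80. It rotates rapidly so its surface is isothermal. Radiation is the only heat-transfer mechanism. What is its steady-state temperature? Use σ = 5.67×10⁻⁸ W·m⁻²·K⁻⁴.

At equilibrium, absorbed power = emitted power.
Absorbing cross-section = πr² = 26.42 m²; emitting surface = 4πr² = 105.7 m² (ratio 4).
αS·A_cross = εσ·A_surf·T⁴  ⇒  T⁴ = αS/(ε·4σ).
T⁴ = 0.440·2520/(0.80·4·5.67×10⁻⁸) = 6.111×10⁹ K⁴.
T = (6.111×10⁹)^(1/4).

T ≈ 280 K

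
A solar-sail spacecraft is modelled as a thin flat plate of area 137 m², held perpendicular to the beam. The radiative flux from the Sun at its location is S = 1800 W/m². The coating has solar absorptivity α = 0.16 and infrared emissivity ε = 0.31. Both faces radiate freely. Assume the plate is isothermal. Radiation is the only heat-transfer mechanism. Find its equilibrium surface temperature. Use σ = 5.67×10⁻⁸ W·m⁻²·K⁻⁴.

At equilibrium, absorbed power = emitted power.
Absorbing cross-section = A = 137.0 m²; emitting surface = 2A = 274.0 m² (ratio 2).
αS·A_cross = εσ·A_surf·T⁴  ⇒  T⁴ = αS/(ε·2σ).
T⁴ = 0.160·1800/(0.31·2·5.67×10⁻⁸) = 8.193×10⁹ K⁴.
T = (8.193×10⁹)^(1/4).

T ≈ 301 K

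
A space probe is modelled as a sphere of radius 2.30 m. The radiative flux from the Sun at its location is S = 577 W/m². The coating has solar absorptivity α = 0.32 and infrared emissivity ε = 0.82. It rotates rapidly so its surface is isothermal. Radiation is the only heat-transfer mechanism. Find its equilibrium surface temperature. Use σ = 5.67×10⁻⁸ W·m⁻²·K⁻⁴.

At equilibrium, absorbed power = emitted power.
Absorbing cross-section = πr² = 16.62 m²; emitting surface = 4πr² = 66.48 m² (ratio 4).
αS·A_cross = εσ·A_surf·T⁴  ⇒  T⁴ = αS/(ε·4σ).
T⁴ = 0.320·577/(0.82·4·5.67×10⁻⁸) = 9.928×10⁸ K⁴.
T = (9.928×10⁸)^(1/4).

T ≈ 178 K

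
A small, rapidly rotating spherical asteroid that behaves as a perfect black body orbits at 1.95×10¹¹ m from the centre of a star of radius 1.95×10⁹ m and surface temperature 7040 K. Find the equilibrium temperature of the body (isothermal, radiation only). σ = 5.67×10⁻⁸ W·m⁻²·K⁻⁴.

The star's surface emits σT_*⁴; at distance d the flux is S = σT_*⁴(R_*/d)².
S = 5.67×10⁻⁸·(7040)⁴·(1.95×10⁹/1.95×10¹¹)² = 13930 W/m².
For an isothermal sphere T⁴ = (1−a)S/(4σ) = 6.141×10¹⁰ K⁴.

T ≈ 498 K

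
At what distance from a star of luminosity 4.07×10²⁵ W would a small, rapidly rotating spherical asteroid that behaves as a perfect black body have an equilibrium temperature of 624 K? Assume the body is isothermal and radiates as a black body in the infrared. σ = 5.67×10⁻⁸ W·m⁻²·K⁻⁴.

d ≈ 9.71×10⁹ m

For an isothermal black-emitting sphere, (1−a)S·πr² = σ·4πr²·T⁴ ⇒ S = 4σT⁴/(1−a).
S = 4·5.67×10⁻⁸·(624)⁴/1.00 = 34390 W/m².
Flux falls as S = L/(4πd²), so d = √(L/(4πS)) = √(4.07×10²⁵/(4π·34390)).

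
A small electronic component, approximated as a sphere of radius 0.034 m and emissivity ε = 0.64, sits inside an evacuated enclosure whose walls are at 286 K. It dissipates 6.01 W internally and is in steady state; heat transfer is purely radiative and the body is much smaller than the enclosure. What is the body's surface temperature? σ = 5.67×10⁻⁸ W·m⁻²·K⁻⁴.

T ≈ 367 K

For a small grey body in a large enclosure, net radiated power = εσA(T⁴ − T_w⁴).
Steady state: P = εσA(T⁴ − T_w⁴) with A = 4πr² = 0.01453 m².
T⁴ = P/(εσA) + T_w⁴ = 6.01/(0.64·5.67×10⁻⁸·0.01453) + (286)⁴
    = 1.140×10¹⁰ + 6.691×10⁹ = 1.809×10¹⁰ K⁴.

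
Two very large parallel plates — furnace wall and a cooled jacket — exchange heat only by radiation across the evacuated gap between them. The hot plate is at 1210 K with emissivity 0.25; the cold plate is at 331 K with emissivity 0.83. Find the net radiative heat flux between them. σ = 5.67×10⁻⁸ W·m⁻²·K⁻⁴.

For two infinite grey parallel plates, q = σ(T₁⁴ − T₂⁴)/(1/ε₁ + 1/ε₂ − 1).
T₁⁴ − T₂⁴ = 2.144×10¹² − 1.200×10¹⁰ = 2.132×10¹² K⁴.
1/ε₁ + 1/ε₂ − 1 = 4.000 + 1.205 − 1 = 4.205.
q = 5.67×10⁻⁸ × 2.132×10¹² / 4.205.

q ≈ 28700 W/m²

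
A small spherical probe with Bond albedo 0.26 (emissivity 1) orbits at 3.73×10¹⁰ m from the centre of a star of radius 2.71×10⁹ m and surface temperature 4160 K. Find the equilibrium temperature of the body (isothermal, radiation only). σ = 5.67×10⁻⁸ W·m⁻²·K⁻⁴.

T ≈ 735 K

The star's surface emits σT_*⁴; at distance d the flux is S = σT_*⁴(R_*/d)².
S = 5.67×10⁻⁸·(4160)⁴·(2.71×10⁹/3.73×10¹⁰)² = 89630 W/m².
For an isothermal sphere T⁴ = (1−a)S/(4σ) = 2.925×10¹¹ K⁴.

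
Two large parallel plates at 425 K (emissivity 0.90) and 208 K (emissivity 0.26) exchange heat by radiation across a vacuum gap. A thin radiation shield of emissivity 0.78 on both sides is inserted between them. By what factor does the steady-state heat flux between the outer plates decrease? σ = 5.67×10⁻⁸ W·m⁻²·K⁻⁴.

Without shield: q₀ = σΔ(T⁴)/(1/ε₁+1/ε₂−1) with denominator 3.957.
With shield the two gaps are in series; the resistances add: (1/ε₁+1/ε_s−1)+(1/ε_s+1/ε₂−1) = 1.393+4.128 = 5.521.
Heat-flux ratio q₀/q = 5.521/3.957.

factor ≈ 1.40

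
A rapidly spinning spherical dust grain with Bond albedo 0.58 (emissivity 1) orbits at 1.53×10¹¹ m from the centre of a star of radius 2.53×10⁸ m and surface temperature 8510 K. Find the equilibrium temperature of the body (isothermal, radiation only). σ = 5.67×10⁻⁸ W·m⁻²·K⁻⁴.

The star's surface emits σT_*⁴; at distance d the flux is S = σT_*⁴(R_*/d)².
S = 5.67×10⁻⁸·(8510)⁴·(2.53×10⁸/1.53×10¹¹)² = 813.1 W/m².
For an isothermal sphere T⁴ = (1−a)S/(4σ) = 1.506×10⁹ K⁴.

T ≈ 197 K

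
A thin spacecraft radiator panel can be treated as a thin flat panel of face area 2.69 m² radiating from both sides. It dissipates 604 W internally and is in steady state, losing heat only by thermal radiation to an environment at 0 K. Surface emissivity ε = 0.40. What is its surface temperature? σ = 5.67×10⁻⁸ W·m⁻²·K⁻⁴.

T ≈ 265 K

Steady state: internal power = radiated power, P = εσA T⁴.
Radiating area A = 2·2.69 = 5.380 m².
T⁴ = P/(εσA) = 604/(0.40·5.67×10⁻⁸·5.380) = 4.950×10⁹ K⁴.
T = (4.950×10⁹)^(1/4).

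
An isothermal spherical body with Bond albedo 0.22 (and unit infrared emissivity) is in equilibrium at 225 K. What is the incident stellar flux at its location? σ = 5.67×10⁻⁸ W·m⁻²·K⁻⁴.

(1−a)S·πr² = σ·4πr²·T⁴ ⇒ S = 4σT⁴/(1−a).
S = 4·5.67×10⁻⁸·2.563×10⁹/0.780.

S ≈ 745 W/m²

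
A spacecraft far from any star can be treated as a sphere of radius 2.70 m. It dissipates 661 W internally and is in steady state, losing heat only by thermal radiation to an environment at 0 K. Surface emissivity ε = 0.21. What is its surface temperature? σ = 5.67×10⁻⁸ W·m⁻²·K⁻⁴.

Steady state: internal power = radiated power, P = εσA T⁴.
Radiating area A = 4πr² = 91.61 m².
T⁴ = P/(εσA) = 661/(0.21·5.67×10⁻⁸·91.61) = 6.060×10⁸ K⁴.
T = (6.060×10⁸)^(1/4).

T ≈ 157 K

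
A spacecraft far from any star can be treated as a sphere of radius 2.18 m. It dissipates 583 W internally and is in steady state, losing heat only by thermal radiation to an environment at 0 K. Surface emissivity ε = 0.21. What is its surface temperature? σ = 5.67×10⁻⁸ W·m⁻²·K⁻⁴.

T ≈ 169 K

Steady state: internal power = radiated power, P = εσA T⁴.
Radiating area A = 4πr² = 59.72 m².
T⁴ = P/(εσA) = 583/(0.21·5.67×10⁻⁸·59.72) = 8.199×10⁸ K⁴.
T = (8.199×10⁸)^(1/4).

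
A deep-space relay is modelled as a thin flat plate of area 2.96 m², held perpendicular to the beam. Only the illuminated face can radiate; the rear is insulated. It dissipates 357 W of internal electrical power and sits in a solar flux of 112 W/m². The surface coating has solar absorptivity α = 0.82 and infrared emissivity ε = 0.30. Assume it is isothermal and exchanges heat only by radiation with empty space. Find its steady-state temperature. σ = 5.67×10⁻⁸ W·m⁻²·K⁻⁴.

T ≈ 334 K

At steady state, absorbed solar power + internal power = radiated power.
Absorbed: α·S·A_cross = 0.82·112·2.960 = 271.8 W (cross-section A).
Total input = 271.8 + 357 = 628.8 W.
Radiated: εσ·A_surf·T⁴ with A_surf = A = 2.960 m².
T⁴ = 628.8/(0.30·5.67×10⁻⁸·2.960) = 1.249×10¹⁰ K⁴.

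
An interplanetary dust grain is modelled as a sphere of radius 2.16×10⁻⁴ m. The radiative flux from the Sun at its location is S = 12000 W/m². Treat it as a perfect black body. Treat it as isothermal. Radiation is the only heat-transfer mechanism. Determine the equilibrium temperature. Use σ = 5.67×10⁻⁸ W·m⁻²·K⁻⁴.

At equilibrium, absorbed power = emitted power.
Absorbing cross-section = πr² = 1.466×10⁻⁷ m²; emitting surface = 4πr² = 5.863×10⁻⁷ m² (ratio 4).
S·A_cross = εσ·A_surf·T⁴  ⇒  T⁴ = S/(4σ).
T⁴ = 1.00·12000/(4·5.67×10⁻⁸) = 5.291×10¹⁰ K⁴.
T = (5.291×10¹⁰)^(1/4).

T ≈ 480 K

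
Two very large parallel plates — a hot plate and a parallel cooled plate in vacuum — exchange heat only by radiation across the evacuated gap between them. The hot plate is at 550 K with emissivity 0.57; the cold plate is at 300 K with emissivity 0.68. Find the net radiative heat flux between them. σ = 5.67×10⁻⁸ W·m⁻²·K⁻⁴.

For two infinite grey parallel plates, q = σ(T₁⁴ − T₂⁴)/(1/ε₁ + 1/ε₂ − 1).
T₁⁴ − T₂⁴ = 9.151×10¹⁰ − 8.100×10⁹ = 8.341×10¹⁰ K⁴.
1/ε₁ + 1/ε₂ − 1 = 1.754 + 1.471 − 1 = 2.225.
q = 5.67×10⁻⁸ × 8.341×10¹⁰ / 2.225.

q ≈ 2130 W/m²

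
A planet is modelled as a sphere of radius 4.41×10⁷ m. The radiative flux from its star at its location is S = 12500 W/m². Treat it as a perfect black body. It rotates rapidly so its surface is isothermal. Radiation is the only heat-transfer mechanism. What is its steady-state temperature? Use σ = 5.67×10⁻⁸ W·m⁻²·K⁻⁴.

At equilibrium, absorbed power = emitted power.
Absorbing cross-section = πr² = 6.110×10¹⁵ m²; emitting surface = 4πr² = 2.444×10¹⁶ m² (ratio 4).
S·A_cross = εσ·A_surf·T⁴  ⇒  T⁴ = S/(4σ).
T⁴ = 1.00·12500/(4·5.67×10⁻⁸) = 5.511×10¹⁰ K⁴.
T = (5.511×10¹⁰)^(1/4).

T ≈ 485 K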